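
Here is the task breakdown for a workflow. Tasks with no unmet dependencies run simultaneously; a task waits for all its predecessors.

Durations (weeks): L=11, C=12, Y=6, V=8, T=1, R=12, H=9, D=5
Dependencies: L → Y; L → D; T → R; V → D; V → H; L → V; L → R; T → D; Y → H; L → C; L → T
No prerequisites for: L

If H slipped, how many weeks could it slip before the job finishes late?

0

Critical path: L→V→H = 11+8+9 = 28, so the finish is 28 weeks.
H finishes as early as 28 and must finish by 28.
Float = 28 − 28 = 0.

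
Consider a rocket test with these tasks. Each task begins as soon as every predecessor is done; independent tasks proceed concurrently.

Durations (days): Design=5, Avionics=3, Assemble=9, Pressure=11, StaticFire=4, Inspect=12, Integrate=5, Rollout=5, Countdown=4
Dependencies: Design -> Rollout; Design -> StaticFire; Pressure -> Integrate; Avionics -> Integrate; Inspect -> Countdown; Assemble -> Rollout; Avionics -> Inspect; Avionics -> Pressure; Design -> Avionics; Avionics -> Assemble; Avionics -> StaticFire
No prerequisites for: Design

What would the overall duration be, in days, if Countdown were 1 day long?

Actual critical path: Design→Avionics→Inspect→Countdown = 5+3+12+4 = 24 ⇒ 24 days.
Countdown is on the critical path; changing it to 1 makes that path 21 days.
New critical path: Design→Avionics→Pressure→Integrate = 5+3+11+5 = 24 ⇒ 24 days.

24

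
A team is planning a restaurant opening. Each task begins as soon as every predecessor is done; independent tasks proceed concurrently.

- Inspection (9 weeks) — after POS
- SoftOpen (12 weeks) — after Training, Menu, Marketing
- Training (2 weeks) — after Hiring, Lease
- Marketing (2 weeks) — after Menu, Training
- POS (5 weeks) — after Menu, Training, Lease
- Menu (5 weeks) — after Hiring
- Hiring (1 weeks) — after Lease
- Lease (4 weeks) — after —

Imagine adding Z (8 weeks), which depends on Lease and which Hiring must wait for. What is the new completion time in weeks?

Originally the plan takes 24 weeks.
With Z inserted, Hiring now waits for max(Lease, Z).
New critical path: Lease→Z→Hiring→Menu→POS→Inspection = 4+8+1+5+5+9 = 32 ⇒ 32 weeks.

32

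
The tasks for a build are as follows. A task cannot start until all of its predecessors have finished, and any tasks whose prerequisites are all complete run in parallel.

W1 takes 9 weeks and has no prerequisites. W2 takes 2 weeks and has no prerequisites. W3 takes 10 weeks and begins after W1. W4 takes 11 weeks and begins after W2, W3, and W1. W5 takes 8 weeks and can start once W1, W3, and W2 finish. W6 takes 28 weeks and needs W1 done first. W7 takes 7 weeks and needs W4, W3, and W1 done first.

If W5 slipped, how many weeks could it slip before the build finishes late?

10

W1→W3→W4→W7 = 9+10+11+7 = 37 sets the makespan at 37 weeks.
Longest path through W5: 27 weeks (earliest finish 27, latest finish 37).
So W5 can slip 37 − 27 = 10 weeks.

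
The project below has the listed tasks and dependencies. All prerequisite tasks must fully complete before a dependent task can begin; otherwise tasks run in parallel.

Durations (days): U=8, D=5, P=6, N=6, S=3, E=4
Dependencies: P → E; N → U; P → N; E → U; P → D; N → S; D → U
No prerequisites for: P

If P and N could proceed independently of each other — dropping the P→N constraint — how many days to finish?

19

With the dependency in place, P→N→U = 6+6+8 = 20 sets the finish at 20 days.
Without P→N, N's earliest start moves from 6 to 0.
After: P→D→U = 6+5+8 = 19 → 19 days.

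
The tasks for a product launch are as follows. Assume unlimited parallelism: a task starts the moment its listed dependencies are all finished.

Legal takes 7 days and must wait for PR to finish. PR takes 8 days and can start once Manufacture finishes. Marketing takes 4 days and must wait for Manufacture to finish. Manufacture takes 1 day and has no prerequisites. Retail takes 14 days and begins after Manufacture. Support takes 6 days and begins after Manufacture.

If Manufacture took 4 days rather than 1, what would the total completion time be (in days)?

As given, the longest chain is Manufacture→PR→Legal = 1+8+7 = 16, so the finish is 16 days.
Manufacture lies on that path, so at 4 days the path becomes 19 days.
No other chain overtakes it, so the finish is 19 days.

19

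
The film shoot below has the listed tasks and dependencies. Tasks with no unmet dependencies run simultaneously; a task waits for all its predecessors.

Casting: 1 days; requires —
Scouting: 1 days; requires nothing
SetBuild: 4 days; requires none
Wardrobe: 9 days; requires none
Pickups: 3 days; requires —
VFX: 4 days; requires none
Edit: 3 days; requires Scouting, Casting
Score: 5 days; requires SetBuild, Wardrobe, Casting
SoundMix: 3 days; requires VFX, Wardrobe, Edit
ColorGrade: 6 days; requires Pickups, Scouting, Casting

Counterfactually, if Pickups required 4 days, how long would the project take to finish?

Actual critical path: Wardrobe→Score = 9+5 = 14 ⇒ 14 days.
The longest path through Pickups is only 9 days, so Pickups has float 5.
No other chain overtakes it, so the finish is 14 days.

14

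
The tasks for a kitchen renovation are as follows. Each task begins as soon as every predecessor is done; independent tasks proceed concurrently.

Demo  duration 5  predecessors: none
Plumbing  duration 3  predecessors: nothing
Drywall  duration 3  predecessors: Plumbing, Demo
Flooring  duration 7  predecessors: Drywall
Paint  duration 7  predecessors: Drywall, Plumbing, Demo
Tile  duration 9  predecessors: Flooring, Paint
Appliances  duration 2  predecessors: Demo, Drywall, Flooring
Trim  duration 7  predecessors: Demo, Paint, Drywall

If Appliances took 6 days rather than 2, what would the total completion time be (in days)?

24

As given, the longest chain is Demo→Drywall→Flooring→Tile = 5+3+7+9 = 24, so the finish is 24 days.
Appliances is off the critical path — its longest chain is 17 days, giving 7 of slack.
No other chain overtakes it, so the finish is 24 days.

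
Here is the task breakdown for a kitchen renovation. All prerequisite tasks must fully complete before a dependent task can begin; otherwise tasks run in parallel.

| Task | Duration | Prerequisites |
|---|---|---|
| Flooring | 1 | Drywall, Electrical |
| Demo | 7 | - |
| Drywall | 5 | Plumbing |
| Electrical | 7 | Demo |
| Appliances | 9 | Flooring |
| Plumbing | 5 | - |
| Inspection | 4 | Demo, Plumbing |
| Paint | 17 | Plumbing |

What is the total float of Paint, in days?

2

The longest chain is Demo→Electrical→Flooring→Appliances = 7+7+1+9 = 24; overall finish 24 days.
Longest path through Paint: 22 days (earliest finish 22, latest finish 24).
Float = 24 − 22 = 2.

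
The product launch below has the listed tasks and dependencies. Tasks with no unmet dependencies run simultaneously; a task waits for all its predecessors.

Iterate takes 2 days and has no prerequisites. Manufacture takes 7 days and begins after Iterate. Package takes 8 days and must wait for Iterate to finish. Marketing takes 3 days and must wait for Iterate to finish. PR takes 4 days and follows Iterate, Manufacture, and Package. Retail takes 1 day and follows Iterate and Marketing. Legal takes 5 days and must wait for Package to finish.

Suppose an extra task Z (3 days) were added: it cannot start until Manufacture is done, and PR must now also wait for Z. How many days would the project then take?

Originally the project takes 15 days.
With Z inserted, PR now waits for max(Iterate, Manufacture, Package, Z).
New critical path: Iterate→Manufacture→Z→PR = 2+7+3+4 = 16 ⇒ 16 days.

16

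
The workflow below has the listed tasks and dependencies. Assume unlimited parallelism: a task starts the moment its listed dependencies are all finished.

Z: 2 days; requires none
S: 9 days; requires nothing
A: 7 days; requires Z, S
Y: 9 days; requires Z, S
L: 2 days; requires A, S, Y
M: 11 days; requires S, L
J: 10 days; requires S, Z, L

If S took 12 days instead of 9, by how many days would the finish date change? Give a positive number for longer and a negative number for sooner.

3

The binding path is S→Y→L→M = 9+9+2+11 = 31; finish at 31 days.
S lies on that path, so at 12 days the path becomes 34 days.
No other chain overtakes it, so the finish is 34 days.
Change in finish: 34 − 31 = +3 days.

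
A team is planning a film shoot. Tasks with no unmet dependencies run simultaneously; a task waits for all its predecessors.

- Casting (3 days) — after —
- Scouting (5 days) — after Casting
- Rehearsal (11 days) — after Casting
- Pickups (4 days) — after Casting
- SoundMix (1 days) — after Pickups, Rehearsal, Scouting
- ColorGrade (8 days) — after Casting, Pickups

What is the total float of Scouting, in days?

6

The longest chain is Casting→Rehearsal→SoundMix = 3+11+1 = 15; overall finish 15 days.
Scouting finishes as early as 8 and must finish by 14.
Float = 15 − 9 = 6.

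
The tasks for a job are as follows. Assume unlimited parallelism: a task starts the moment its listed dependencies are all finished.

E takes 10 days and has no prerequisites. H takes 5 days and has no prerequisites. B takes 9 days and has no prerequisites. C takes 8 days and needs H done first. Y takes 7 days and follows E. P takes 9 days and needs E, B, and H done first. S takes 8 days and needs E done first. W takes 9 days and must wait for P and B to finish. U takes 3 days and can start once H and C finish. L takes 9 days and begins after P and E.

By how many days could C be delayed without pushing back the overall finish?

12

E→P→W = 10+9+9 = 28 sets the makespan at 28 days.
The longest chain containing C totals 16 days.
Float = 28 − 16 = 12.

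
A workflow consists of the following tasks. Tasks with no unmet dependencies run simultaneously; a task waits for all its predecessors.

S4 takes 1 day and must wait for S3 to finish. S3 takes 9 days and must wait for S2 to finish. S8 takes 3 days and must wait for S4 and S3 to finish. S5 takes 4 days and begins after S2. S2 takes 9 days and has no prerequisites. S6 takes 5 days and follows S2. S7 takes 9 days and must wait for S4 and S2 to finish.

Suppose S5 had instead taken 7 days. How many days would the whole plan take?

28

Actual critical path: S2→S3→S4→S7 = 9+9+1+9 = 28 ⇒ 28 days.
The longest path through S5 is only 13 days, so S5 has float 15.
No other chain overtakes it, so the finish is 28 days.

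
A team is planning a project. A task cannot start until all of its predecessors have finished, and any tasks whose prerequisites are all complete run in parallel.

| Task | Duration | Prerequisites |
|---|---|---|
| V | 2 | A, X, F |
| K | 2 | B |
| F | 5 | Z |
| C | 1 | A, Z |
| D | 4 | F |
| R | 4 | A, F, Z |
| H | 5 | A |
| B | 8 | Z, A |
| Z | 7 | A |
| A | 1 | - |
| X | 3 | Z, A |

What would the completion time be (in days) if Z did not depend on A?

With the dependency in place, A→Z→B→K = 1+7+8+2 = 18 sets the finish at 18 days.
Without A→Z, Z's earliest start moves from 1 to 0.
After: Z→B→K = 7+8+2 = 17 → 17 days.

17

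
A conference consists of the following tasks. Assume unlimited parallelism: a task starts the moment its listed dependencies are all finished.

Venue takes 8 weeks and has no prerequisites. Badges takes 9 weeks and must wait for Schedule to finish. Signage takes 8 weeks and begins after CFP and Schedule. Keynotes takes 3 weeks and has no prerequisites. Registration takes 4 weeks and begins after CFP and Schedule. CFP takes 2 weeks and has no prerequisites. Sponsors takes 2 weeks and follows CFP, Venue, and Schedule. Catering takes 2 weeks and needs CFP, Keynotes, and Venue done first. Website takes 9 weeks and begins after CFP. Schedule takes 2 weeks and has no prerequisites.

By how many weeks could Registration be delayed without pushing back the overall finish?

Critical path: CFP→Website = 2+9 = 11, so the finish is 11 weeks.
The longest chain containing Registration totals 6 weeks.
So Registration can slip 11 − 6 = 5 weeks.

5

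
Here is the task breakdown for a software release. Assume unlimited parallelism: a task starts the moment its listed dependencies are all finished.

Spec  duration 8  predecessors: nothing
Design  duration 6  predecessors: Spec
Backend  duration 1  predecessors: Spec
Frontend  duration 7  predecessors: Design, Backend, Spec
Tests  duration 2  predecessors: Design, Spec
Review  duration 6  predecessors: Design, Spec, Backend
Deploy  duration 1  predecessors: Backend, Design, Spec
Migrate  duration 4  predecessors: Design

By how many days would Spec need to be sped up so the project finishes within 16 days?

5

Current finish: 21 days; target: 16.
Spec is on every critical path, so each day cut from Spec cuts the finish by one (this holds down to a finish of 14).
Need 21 − 16 = 5 days off Spec → Spec becomes 3 days, finish becomes 16.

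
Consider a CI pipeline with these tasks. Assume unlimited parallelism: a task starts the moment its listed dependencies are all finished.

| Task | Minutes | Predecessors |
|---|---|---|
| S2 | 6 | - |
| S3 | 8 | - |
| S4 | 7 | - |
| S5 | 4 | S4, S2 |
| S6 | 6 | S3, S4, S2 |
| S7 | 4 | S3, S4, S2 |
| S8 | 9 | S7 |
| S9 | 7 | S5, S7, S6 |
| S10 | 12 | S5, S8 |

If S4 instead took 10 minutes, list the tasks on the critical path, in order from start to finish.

S4, S7, S8, S10

Baseline: S3→S7→S8→S10 = 8+4+9+12 = 33 → 33 minutes.
The longest path through S4 is only 32 minutes, so S4 has float 1.
Now S4→S7→S8→S10 = 10+4+9+12 = 35 is longest, so the finish becomes 35 minutes.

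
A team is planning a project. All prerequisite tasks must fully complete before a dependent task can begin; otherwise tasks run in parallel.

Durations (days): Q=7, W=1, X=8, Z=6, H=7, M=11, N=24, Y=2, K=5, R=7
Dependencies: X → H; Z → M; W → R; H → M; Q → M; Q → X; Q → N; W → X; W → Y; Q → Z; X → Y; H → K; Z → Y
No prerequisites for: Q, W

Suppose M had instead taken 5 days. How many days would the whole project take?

31

Baseline: Q→X→H→M = 7+8+7+11 = 33 → 33 days.
M is on the critical path; changing it to 5 makes that path 27 days.
New critical path: Q→N = 7+24 = 31 ⇒ 31 days.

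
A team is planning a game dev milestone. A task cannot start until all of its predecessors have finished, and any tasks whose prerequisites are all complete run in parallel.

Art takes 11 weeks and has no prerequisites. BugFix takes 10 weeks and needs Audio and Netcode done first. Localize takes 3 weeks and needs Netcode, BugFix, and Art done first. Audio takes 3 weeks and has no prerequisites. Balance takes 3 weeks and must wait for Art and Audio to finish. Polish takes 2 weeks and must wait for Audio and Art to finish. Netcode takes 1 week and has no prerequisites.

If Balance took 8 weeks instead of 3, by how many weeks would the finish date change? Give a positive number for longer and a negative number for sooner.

3

As given, the longest chain is Audio→BugFix→Localize = 3+10+3 = 16, so the finish is 16 weeks.
Balance is off the critical path — its longest chain is 14 weeks, giving 2 of slack.
The binding chain switches to Art→Balance = 11+8 = 19; finish 19 weeks.
Change in finish: 19 − 16 = +3 weeks.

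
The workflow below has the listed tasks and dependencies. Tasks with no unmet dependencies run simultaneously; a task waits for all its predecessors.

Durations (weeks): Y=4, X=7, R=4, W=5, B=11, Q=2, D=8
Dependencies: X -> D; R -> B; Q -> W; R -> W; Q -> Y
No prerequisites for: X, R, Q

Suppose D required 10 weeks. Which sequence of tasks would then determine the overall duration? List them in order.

Critical path before the change: X→D = 7+8 = 15 giving 15 weeks.
Since D is critical, the +2 change carries straight to that chain (now 17 weeks).
No other chain overtakes it, so the finish is 17 weeks.

X, D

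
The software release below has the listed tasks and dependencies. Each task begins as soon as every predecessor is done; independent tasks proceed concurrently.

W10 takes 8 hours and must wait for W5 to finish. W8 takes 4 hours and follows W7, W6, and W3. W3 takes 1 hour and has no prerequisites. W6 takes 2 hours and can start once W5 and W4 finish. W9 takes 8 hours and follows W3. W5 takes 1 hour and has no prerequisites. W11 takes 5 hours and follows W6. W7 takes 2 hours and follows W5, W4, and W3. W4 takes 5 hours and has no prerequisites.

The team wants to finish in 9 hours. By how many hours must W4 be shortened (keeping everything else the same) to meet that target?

Current finish: 12 hours; target: 9.
W4 is on every critical path, so each hour cut from W4 cuts the finish by one (this holds down to a finish of 9).
Need 12 − 9 = 3 hours off W4 → W4 becomes 2 hours, finish becomes 9.

3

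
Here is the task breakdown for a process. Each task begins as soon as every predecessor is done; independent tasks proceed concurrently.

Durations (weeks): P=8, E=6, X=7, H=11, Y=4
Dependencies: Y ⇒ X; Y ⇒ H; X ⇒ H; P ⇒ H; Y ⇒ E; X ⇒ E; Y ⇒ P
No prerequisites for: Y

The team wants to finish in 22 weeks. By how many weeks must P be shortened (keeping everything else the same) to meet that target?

Current finish: 23 weeks; target: 22.
P is on every critical path, so each week cut from P cuts the finish by one (this holds down to a finish of 22).
Need 23 − 22 = 1 week off P → P becomes 7 weeks, finish becomes 22.

1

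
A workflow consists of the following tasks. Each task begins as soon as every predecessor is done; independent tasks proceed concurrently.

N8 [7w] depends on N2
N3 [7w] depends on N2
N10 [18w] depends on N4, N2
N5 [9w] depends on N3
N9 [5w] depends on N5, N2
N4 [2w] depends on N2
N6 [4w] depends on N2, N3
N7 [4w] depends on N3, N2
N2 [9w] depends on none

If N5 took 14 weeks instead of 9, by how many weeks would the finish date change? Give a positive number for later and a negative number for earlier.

Actual critical path: N2→N3→N5→N9 = 9+7+9+5 = 30 ⇒ 30 weeks.
N5 lies on that path, so at 14 weeks the path becomes 35 weeks.
The critical path is still N2→N3→N5→N9; finish is now 35 weeks.
Change in finish: 35 − 30 = +5 weeks.

5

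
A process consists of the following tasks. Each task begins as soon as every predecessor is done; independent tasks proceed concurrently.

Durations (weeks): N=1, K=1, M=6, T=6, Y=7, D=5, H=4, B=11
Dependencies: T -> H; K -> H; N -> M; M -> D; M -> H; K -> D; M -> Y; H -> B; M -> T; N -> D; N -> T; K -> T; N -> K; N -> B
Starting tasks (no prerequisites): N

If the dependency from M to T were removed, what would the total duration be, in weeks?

23

Original critical path: N→M→T→H→B = 1+6+6+4+11 = 28 ⇒ 28 weeks.
Without M→T, T's earliest start moves from 7 to 2.
After: N→K→T→H→B = 1+1+6+4+11 = 23 → 23 weeks.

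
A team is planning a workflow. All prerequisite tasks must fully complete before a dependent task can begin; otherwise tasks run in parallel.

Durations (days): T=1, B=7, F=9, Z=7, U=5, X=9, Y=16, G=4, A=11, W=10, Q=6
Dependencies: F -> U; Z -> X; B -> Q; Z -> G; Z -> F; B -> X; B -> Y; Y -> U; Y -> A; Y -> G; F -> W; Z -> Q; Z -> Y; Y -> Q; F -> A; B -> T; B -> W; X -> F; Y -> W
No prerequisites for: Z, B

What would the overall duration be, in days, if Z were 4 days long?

36

As given, the longest chain is Z→X→F→A = 7+9+9+11 = 36, so the finish is 36 days.
Z is on the critical path; changing it to 4 makes that path 33 days.
New critical path: B→X→F→A = 7+9+9+11 = 36 ⇒ 36 days.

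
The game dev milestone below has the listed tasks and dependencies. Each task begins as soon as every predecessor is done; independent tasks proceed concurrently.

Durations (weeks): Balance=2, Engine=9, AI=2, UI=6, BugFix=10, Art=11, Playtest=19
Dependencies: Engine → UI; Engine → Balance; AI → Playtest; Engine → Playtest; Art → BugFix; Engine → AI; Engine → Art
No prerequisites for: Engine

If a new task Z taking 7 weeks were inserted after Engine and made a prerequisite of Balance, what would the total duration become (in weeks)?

30

Originally the game dev milestone takes 30 weeks.
With Z inserted, Balance now waits for max(Engine, Z).
New critical path: Engine→Art→BugFix = 9+11+10 = 30 ⇒ 30 weeks.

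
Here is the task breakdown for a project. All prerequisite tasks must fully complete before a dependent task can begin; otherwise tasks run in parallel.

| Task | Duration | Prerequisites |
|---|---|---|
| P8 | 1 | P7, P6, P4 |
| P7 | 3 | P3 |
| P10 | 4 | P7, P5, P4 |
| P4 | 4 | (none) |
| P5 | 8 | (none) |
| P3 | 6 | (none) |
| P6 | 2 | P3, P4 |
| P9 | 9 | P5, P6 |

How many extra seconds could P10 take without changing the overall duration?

4

The longest chain is P3→P6→P9 = 6+2+9 = 17; overall finish 17 seconds.
The longest chain containing P10 totals 13 seconds.
Float = 17 − 13 = 4.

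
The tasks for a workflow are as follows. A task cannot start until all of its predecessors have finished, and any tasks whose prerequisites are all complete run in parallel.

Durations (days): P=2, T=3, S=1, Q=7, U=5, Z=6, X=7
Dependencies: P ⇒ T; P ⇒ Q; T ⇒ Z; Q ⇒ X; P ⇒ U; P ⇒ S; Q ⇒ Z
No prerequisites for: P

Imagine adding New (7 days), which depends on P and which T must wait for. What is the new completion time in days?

18

Originally the plan takes 16 days.
With New inserted, T now waits for max(P, New).
New critical path: P→New→T→Z = 2+7+3+6 = 18 ⇒ 18 days.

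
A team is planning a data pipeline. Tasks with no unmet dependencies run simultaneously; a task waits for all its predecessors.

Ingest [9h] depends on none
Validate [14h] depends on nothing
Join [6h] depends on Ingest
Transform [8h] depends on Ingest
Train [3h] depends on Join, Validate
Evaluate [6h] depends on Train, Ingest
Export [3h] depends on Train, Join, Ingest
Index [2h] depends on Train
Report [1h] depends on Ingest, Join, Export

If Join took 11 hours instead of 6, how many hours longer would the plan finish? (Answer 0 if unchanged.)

5

Baseline: Ingest→Join→Train→Evaluate = 9+6+3+6 = 24 → 24 hours.
Join lies on that path, so at 11 hours the path becomes 29 hours.
That remains the longest chain; total 29 hours.
Change in finish: 29 − 24 = +5 hours.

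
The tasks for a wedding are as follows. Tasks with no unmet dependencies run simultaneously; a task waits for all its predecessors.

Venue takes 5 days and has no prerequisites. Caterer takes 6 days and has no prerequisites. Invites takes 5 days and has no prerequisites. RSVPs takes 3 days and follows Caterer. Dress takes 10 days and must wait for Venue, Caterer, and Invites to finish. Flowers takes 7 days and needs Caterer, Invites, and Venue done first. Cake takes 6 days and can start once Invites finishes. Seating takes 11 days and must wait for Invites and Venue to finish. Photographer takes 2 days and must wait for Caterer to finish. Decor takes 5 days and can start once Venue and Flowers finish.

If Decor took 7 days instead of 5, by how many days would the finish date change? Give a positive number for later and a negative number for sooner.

Baseline: Caterer→Flowers→Decor = 6+7+5 = 18 → 18 days.
Decor is on the critical path; changing it to 7 makes that path 20 days.
That remains the longest chain; total 20 days.
Change in finish: 20 − 18 = +2 days.

2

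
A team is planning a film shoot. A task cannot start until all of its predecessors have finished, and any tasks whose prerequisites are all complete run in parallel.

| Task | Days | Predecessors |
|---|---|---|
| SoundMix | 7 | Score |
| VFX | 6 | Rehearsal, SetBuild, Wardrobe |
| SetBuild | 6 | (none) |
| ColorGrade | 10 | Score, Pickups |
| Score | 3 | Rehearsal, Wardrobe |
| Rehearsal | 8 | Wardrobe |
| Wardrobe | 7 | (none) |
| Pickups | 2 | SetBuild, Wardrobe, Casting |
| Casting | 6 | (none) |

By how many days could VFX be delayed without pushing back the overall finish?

7

Critical path: Wardrobe→Rehearsal→Score→ColorGrade = 7+8+3+10 = 28, so the finish is 28 days.
VFX finishes as early as 21 and must finish by 28.
Slack of VFX = 22 − 15 = 7 days.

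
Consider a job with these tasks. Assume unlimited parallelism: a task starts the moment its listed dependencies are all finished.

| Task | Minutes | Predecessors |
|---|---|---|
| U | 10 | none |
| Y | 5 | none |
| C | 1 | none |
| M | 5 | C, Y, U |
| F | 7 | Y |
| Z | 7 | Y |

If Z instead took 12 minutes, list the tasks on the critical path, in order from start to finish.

Critical path before the change: U→M = 10+5 = 15 giving 15 minutes.
Z is off the critical path — its longest chain is 12 minutes, giving 3 of slack.
The binding chain switches to Y→Z = 5+12 = 17; finish 17 minutes.

Y, Z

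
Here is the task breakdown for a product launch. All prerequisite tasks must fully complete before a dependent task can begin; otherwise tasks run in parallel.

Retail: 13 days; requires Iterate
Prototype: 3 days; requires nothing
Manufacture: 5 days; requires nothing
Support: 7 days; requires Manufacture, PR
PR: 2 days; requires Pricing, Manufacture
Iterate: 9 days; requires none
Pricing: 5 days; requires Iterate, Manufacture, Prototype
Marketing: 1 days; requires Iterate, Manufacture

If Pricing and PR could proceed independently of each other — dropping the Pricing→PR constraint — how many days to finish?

With the dependency in place, Iterate→Pricing→PR→Support = 9+5+2+7 = 23 sets the finish at 23 days.
Without Pricing→PR, PR's earliest start moves from 14 to 5.
New critical path: Iterate→Retail = 9+13 = 22 ⇒ 22 days.

22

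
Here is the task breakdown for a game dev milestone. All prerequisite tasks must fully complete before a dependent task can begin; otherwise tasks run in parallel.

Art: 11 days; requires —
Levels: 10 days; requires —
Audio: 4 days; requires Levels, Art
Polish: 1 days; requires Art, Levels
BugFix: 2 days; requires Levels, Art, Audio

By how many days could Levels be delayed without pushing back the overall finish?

Art→Audio→BugFix = 11+4+2 = 17 sets the makespan at 17 days.
The longest chain containing Levels totals 16 days.
So Levels can slip 11 − 10 = 1 day.

1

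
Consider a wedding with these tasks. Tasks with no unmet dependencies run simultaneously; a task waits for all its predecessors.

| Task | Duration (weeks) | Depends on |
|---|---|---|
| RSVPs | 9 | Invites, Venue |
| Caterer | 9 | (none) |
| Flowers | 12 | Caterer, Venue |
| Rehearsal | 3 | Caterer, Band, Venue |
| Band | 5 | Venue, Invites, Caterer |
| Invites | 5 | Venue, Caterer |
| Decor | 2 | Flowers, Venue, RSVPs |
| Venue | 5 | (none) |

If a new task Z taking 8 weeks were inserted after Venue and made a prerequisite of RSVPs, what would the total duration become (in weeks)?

25

Originally the plan takes 25 weeks.
With Z inserted, RSVPs now waits for max(Invites, Venue, Z).
New critical path: Caterer→Invites→RSVPs→Decor = 9+5+9+2 = 25 ⇒ 25 weeks.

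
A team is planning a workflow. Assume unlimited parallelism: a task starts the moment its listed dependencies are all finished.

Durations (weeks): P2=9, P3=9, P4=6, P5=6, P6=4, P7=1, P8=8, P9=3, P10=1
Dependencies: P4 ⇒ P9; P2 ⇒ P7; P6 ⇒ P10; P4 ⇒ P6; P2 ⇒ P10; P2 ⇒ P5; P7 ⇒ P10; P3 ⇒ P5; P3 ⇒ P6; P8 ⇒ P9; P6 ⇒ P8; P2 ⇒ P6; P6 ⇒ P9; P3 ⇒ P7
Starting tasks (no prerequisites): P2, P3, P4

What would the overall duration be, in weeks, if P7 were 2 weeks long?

24

Baseline: P2→P6→P8→P9 = 9+4+8+3 = 24 → 24 weeks.
P7 has 13 weeks of float (longest path through it is 11).
That remains the longest chain; total 24 weeks.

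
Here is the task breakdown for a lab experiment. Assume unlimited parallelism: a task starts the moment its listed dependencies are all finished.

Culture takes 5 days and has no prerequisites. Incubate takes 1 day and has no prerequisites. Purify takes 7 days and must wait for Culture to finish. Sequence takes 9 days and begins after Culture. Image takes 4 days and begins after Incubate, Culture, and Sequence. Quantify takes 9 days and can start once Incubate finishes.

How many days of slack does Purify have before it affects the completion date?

6

Culture→Sequence→Image = 5+9+4 = 18 sets the makespan at 18 days.
Purify finishes as early as 12 and must finish by 18.
Float = 18 − 12 = 6.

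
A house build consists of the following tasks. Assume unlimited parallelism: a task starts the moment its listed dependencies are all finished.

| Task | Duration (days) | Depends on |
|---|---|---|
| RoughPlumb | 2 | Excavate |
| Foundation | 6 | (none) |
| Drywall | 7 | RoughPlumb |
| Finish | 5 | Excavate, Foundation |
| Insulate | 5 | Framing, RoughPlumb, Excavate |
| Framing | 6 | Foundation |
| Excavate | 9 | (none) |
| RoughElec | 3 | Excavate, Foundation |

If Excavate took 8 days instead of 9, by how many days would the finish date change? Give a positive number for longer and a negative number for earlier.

-1

As given, the longest chain is Excavate→RoughPlumb→Drywall = 9+2+7 = 18, so the finish is 18 days.
Excavate lies on that path, so at 8 days the path becomes 17 days.
The critical path is still Excavate→RoughPlumb→Drywall; finish is now 17 days.
Change in finish: 17 − 18 = -1 days.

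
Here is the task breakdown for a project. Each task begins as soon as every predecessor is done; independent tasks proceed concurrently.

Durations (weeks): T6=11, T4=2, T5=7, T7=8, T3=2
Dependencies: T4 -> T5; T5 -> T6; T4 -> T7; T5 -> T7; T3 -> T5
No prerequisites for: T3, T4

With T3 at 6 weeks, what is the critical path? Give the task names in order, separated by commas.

T3, T5, T6

Actual critical path: T3→T5→T6 = 2+7+11 = 20 ⇒ 20 weeks.
T3 is on the critical path; changing it to 6 makes that path 24 weeks.
The critical path is still T3→T5→T6; finish is now 24 weeks.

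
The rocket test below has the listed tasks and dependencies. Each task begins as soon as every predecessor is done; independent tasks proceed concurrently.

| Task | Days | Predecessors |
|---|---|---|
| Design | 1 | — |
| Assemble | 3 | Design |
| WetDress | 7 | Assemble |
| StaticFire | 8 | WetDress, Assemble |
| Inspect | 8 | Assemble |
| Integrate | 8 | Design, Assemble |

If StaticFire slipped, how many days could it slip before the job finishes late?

Design→Assemble→WetDress→StaticFire = 1+3+7+8 = 19 sets the makespan at 19 days.
Longest path through StaticFire: 19 days (earliest finish 19, latest finish 19).
Slack of StaticFire = 11 − 11 = 0 days.

0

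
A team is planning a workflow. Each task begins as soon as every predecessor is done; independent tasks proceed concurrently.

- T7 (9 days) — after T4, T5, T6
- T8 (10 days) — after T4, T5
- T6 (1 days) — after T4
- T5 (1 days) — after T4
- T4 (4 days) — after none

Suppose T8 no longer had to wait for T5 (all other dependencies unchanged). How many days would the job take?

With the dependency in place, T4→T5→T8 = 4+1+10 = 15 sets the finish at 15 days.
Without T5→T8, T8's earliest start moves from 5 to 4.
New critical path: T4→T5→T7 = 4+1+9 = 14 ⇒ 14 days.

14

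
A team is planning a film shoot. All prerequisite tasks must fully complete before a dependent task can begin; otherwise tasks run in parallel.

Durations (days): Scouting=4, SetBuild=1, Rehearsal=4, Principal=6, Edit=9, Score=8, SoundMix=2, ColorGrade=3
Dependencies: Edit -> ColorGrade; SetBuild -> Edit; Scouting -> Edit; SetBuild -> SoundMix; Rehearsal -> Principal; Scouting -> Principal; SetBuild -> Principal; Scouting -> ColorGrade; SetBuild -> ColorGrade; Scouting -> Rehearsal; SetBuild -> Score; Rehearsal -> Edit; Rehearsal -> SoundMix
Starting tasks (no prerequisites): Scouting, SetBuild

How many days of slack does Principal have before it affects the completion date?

Critical path: Scouting→Rehearsal→Edit→ColorGrade = 4+4+9+3 = 20, so the finish is 20 days.
Principal finishes as early as 14 and must finish by 20.
Slack of Principal = 14 − 8 = 6 days.

6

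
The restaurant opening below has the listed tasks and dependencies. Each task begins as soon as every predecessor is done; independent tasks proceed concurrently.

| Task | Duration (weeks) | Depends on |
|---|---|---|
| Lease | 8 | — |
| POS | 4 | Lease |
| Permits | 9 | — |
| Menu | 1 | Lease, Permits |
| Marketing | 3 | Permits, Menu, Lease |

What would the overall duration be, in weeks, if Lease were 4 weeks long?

13

Actual critical path: Permits→Menu→Marketing = 9+1+3 = 13 ⇒ 13 weeks.
Lease has 1 week of float (longest path through it is 12).
The critical path is still Permits→Menu→Marketing; finish is now 13 weeks.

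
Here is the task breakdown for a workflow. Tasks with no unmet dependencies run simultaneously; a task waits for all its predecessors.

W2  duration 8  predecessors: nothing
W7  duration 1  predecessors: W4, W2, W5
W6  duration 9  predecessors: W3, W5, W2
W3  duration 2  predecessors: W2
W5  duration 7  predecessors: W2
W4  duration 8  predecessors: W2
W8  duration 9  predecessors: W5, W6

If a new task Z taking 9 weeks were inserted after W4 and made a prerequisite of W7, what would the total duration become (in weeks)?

Originally the project takes 33 weeks.
With Z inserted, W7 now waits for max(W4, W2, W5, Z).
New critical path: W2→W5→W6→W8 = 8+7+9+9 = 33 ⇒ 33 weeks.

33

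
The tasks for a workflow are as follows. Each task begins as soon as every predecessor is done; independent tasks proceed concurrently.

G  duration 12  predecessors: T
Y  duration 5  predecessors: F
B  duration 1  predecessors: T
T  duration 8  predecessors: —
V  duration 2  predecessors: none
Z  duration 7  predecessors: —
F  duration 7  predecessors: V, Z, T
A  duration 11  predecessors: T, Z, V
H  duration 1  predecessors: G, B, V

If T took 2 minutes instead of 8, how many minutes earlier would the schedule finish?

2

Baseline: T→G→H = 8+12+1 = 21 → 21 minutes.
T is on the critical path; changing it to 2 makes that path 15 minutes.
The binding chain switches to Z→F→Y = 7+7+5 = 19; finish 19 minutes.
Change in finish: 19 − 21 = -2 minutes.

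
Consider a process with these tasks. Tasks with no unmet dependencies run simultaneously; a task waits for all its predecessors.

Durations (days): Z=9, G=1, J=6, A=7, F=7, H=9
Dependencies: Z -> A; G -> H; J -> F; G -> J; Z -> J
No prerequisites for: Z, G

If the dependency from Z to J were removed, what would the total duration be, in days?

Original critical path: Z→J→F = 9+6+7 = 22 ⇒ 22 days.
Without Z→J, J's earliest start moves from 9 to 1.
The longest chain is now Z→A = 9+7 = 16, so the process takes 16 days.

16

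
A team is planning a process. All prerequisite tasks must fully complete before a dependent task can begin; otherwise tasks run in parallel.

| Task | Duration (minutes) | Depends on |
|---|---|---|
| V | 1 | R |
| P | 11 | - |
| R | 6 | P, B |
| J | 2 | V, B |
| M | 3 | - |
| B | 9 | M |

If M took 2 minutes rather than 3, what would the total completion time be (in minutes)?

As given, the longest chain is M→B→R→V→J = 3+9+6+1+2 = 21, so the finish is 21 minutes.
M is on the critical path; changing it to 2 makes that path 20 minutes.
New critical path: P→R→V→J = 11+6+1+2 = 20 ⇒ 20 minutes.

20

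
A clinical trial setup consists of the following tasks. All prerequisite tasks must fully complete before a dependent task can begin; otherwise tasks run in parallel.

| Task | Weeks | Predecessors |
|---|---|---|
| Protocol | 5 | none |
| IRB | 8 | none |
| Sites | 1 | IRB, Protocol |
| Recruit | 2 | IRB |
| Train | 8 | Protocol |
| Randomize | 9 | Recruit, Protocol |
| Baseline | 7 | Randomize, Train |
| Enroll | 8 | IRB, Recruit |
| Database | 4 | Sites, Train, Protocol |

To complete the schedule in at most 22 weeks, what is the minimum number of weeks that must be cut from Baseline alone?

Current finish: 26 weeks; target: 22.
Baseline is on every critical path, so each week cut from Baseline cuts the finish by one (this holds down to a finish of 20).
Need 26 − 22 = 4 weeks off Baseline → Baseline becomes 3 weeks, finish becomes 22.

4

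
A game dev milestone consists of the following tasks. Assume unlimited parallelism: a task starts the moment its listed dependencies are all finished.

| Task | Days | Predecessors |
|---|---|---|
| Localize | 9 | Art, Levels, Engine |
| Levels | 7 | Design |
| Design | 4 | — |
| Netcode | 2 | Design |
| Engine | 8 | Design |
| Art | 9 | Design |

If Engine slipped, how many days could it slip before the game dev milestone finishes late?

1

Design→Art→Localize = 4+9+9 = 22 sets the makespan at 22 days.
The longest chain containing Engine totals 21 days.
So Engine can slip 13 − 12 = 1 day.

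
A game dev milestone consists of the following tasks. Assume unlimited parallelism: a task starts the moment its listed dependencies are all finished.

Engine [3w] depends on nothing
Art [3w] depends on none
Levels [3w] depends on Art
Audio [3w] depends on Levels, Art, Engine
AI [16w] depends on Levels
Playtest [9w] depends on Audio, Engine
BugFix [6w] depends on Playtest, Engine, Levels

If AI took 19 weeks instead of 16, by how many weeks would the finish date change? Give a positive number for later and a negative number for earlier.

Baseline: Art→Levels→Audio→Playtest→BugFix = 3+3+3+9+6 = 24 → 24 weeks.
AI is off the critical path — its longest chain is 22 weeks, giving 2 of slack.
Now Art→Levels→AI = 3+3+19 = 25 is longest, so the finish becomes 25 weeks.
Change in finish: 25 − 24 = +1 weeks.

1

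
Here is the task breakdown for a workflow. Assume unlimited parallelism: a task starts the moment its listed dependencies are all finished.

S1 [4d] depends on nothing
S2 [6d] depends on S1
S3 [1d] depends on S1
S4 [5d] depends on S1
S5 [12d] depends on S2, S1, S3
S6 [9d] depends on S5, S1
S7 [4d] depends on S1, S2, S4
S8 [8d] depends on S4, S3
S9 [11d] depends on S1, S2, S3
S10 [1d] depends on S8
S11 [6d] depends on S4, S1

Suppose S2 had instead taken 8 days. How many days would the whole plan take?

The binding path is S1→S2→S5→S6 = 4+6+12+9 = 31; finish at 31 days.
S2 is on the critical path; changing it to 8 makes that path 33 days.
No other chain overtakes it, so the finish is 33 days.

33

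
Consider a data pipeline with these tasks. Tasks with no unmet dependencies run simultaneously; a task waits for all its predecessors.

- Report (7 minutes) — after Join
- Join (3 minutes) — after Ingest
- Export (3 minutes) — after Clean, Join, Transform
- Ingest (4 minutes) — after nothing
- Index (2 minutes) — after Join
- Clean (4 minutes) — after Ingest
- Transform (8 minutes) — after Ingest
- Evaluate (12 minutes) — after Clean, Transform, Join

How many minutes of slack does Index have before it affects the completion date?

15

The longest chain is Ingest→Transform→Evaluate = 4+8+12 = 24; overall finish 24 minutes.
Index finishes as early as 9 and must finish by 24.
So Index can slip 24 − 9 = 15 minutes.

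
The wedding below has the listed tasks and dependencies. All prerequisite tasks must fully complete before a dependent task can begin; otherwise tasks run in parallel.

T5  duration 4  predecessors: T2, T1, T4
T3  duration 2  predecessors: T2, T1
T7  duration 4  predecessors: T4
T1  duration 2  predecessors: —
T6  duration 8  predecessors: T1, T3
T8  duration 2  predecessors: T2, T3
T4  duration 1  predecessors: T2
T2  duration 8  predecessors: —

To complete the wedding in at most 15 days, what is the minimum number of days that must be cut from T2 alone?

Current finish: 18 days; target: 15.
T2 is on every critical path, so each day cut from T2 cuts the finish by one (this holds down to a finish of 12).
Need 18 − 15 = 3 days off T2 → T2 becomes 5 days, finish becomes 15.

3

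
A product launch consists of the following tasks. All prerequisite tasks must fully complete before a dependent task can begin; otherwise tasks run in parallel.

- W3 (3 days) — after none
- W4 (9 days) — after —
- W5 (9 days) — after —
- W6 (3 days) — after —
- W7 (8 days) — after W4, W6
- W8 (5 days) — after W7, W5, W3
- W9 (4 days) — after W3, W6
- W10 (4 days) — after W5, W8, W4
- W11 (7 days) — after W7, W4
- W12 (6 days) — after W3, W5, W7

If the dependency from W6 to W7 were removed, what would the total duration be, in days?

With the dependency in place, W4→W7→W8→W10 = 9+8+5+4 = 26 sets the finish at 26 days.
Dropping W6→W7 doesn't change W7's earliest start (9); another predecessor still binds.
The longest chain is now W4→W7→W8→W10 = 9+8+5+4 = 26, so the job takes 26 days.

26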